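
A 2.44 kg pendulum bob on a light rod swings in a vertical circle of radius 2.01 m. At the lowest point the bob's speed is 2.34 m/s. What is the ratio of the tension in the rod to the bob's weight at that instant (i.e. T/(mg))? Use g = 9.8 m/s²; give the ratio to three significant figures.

At the bottom, T − mg = mv²/r, so T = m(v²/r + g) and T/(mg) = v²/(rg) + 1 = (2.34)²/(2.01 × 9.8) + 1 = 0.2780 + 1 = 1.278.

1.28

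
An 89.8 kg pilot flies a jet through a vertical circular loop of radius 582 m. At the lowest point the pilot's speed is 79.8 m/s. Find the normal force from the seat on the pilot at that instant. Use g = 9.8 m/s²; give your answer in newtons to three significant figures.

At the lowest point, N points up (toward the centre) and the weight mg points down (away from the centre), so the net inward force is N − mg = mv²/r.
N = m(v²/r + g) = 89.8 × ((79.8)²/582 + 9.8) = 89.8 × (10.94 + 9.8) = 89.8 × 20.74 = 1863 N.

1860 N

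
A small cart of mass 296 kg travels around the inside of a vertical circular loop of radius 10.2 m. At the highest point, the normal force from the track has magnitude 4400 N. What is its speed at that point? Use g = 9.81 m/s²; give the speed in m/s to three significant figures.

15.9 m/s

At the top, N + mg = mv²/r, so v = √(r(N/m + g)) = √(10.2 × (4400/296 + 9.81)) = √(10.2 × 24.67) = √251.7 = 15.86 m/s.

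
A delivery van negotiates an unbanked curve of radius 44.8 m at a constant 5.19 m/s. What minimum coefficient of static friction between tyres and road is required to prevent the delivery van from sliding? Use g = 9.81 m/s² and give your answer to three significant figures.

Friction provides the centripetal force: μ_s m g = m v²/r, so μ_s = v²/(g r) = (5.190)²/(9.81 × 44.8) = 26.94/439.5 = 0.06129.

0.0613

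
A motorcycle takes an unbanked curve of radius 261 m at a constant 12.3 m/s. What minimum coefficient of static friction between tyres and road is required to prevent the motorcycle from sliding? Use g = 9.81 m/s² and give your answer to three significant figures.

Friction provides the centripetal force: μ_s m g = m v²/r, so μ_s = v²/(g r) = (12.30)²/(9.81 × 261) = 151.3/2560 = 0.05909.

0.0591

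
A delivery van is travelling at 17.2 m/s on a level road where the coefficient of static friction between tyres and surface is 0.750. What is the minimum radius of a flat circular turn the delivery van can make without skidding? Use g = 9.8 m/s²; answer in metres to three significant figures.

At the limit, μ_s m g = m v²/r, so r_min = v²/(μ_s g) = (17.2)²/(0.750 × 9.8) = 295.8/7.350 = 40.25 m.

40.3 m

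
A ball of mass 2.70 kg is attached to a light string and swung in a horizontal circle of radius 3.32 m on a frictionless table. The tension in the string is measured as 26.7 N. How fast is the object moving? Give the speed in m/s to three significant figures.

T = m v²/r ⇒ v = √(T r / m) = √(26.7 × 3.32 / 2.70) = √32.83 = 5.730 m/s.

5.73 m/s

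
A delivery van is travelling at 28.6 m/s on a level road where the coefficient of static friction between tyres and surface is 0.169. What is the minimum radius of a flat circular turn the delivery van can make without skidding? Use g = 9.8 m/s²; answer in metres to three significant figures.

At the limit, μ_s m g = m v²/r, so r_min = v²/(μ_s g) = (28.6)²/(0.169 × 9.8) = 818.0/1.656 = 493.9 m.

494 m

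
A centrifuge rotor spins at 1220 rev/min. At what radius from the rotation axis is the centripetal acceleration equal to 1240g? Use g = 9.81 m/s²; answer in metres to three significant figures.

ω = 1220 rev/min × 2π/60 = 127.8 rad/s.
a_c = ω²r = 1240g ⇒ r = 1240 × 9.81 / (127.8)² = 12160/16320 = 0.7453 m.

0.745 m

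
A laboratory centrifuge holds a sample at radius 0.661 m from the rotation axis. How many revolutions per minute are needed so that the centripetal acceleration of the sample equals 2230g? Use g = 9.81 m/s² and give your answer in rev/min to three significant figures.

Require ω²r = 2230g, so ω = √(2230 × 9.81/0.661) = 181.9 rad/s.
In rev/min: ω × 60/(2π) = 181.9 × 60/(2π) = 1737 rev/min.

1740 rev/min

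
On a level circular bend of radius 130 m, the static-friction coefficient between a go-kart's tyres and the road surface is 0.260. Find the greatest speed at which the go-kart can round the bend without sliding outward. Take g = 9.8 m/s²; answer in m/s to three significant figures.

The only inward force on a level bend is static friction, so at the limit f_s = μ_s N = μ_s m g = m v²/r.
Mass cancels: v_max = √(μ_s g r) = √(0.260 × 9.8 × 130) = √331.2 = 18.20 m/s.

18.2 m/s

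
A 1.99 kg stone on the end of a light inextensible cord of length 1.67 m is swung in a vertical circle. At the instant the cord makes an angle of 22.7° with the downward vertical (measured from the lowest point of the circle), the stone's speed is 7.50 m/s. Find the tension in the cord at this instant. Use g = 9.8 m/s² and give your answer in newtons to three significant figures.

85.0 N

Take the radial direction toward the centre of the circle as positive. The component of the weight along the string toward the centre is −mg cos φ (φ measured from the bottom), so Newton's second law along the string gives T − mg cos φ = m v²/r.
cos 22.7° = 0.9225, so T = m(v²/r + g cos φ) = 1.99 × ((7.50)²/1.67 + 9.8 × 0.9225) = 1.99 × (33.68 + (9.041)) = 1.99 × 42.72 = 85.02 N.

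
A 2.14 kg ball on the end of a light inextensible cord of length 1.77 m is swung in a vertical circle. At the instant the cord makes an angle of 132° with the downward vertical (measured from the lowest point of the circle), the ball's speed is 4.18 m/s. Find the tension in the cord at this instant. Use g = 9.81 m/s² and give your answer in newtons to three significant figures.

7.08 N

Take the radial direction toward the centre of the circle as positive. The component of the weight along the string toward the centre is −mg cos φ (φ measured from the bottom), so Newton's second law along the string gives T − mg cos φ = m v²/r.
cos 132° = -0.6691, so T = m(v²/r + g cos φ) = 2.14 × ((4.18)²/1.77 + 9.81 × -0.6691) = 2.14 × (9.871 + (-6.564)) = 2.14 × 3.307 = 7.077 N.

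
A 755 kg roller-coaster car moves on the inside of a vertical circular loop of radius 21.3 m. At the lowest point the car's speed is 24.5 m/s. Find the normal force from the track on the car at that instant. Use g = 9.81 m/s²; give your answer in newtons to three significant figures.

At the lowest point, N points up (toward the centre) and the weight mg points down (away from the centre), so the net inward force is N − mg = mv²/r.
N = m(v²/r + g) = 755 × ((24.5)²/21.3 + 9.81) = 755 × (28.18 + 9.81) = 755 × 37.99 = 28680 N.

28700 N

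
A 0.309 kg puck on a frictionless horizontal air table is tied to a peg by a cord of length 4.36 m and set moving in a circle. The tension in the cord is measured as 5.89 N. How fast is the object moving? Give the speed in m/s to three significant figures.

9.12 m/s

T = m v²/r ⇒ v = √(T r / m) = √(5.89 × 4.36 / 0.309) = √83.11 = 9.116 m/s.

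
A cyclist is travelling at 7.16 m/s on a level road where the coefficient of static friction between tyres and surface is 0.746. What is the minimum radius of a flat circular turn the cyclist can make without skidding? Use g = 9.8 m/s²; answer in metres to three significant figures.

7.01 m

At the limit, μ_s m g = m v²/r, so r_min = v²/(μ_s g) = (7.16)²/(0.746 × 9.8) = 51.27/7.311 = 7.012 m.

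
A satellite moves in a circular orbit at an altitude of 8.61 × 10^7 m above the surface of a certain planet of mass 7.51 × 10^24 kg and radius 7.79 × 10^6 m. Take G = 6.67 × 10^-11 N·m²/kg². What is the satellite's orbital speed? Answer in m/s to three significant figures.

2310 m/s

Orbital radius r = R + h = 7.79 × 10^6 + 8.61 × 10^7 = 9.389 × 10^7 m.
Gravity supplies the centripetal force: G M m / r² = m v² / r, so v = √(GM/r).
v = √(6.67 × 10^-11 × 7.51 × 10^24 / 9.389 × 10^7) = √(5.335 × 10^6) = 2310 m/s.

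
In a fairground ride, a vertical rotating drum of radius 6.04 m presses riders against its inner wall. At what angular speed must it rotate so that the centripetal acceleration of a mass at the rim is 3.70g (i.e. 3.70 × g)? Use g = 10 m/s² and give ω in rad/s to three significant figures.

2.48 rad/s

Centripetal acceleration a_c = ω²r. Setting ω²r = 3.70g:
ω = √(3.70g / r) = √(3.70 × 10.0 / 6.04) = √6.126 = 2.475 rad/s.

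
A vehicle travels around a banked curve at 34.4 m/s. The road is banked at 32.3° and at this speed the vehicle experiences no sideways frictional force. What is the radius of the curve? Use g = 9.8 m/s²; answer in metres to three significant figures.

Frictionless banking: tanθ = v²/(rg), so r = v²/(g tanθ).
r = (34.4)²/(9.8 × tan 32.3°) = 1183/(9.8 × 0.6322) = 1183/6.195 = 191.0 m.

191 m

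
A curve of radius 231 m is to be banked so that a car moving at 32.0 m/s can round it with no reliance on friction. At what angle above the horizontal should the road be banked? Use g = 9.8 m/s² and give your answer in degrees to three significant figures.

For a frictionless banked turn: horizontally N sinθ = mv²/r and vertically N cosθ = mg.
Dividing: tanθ = v²/(r g) = (32.0)²/(231 × 9.8) = 1024/2264 = 0.4523.
θ = arctan(0.4523) = 24.34°.

24.3°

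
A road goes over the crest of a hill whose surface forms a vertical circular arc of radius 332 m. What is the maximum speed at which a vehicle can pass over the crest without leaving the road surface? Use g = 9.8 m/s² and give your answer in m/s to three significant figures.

At the crest the centre of the circle is below the vehicle, so the net downward (centripetal) force is mg − N = mv²/r.
The vehicle leaves the road when N → 0, giving v_max = √(g r) = √(9.8 × 332) = 57.04 m/s.

57.0 m/s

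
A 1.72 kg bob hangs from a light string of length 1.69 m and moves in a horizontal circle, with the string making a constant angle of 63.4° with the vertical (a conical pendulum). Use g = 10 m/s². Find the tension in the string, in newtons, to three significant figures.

38.4 N

Vertically the bob has no acceleration, so T cosθ = mg.
T = mg/cosθ = 1.72 × 10.0 / cos 63.4° = 17.20/0.4478 = 38.41 N.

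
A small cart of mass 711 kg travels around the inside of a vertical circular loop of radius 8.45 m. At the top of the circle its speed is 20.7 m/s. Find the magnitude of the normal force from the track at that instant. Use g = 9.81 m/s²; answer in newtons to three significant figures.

29100 N

At the top, both N and the weight mg point inward (toward the centre), so N + mg = mv²/r.
N = m(v²/r − g) = 711 × ((20.7)²/8.45 − 9.81) = 711 × (50.71 − 9.81) = 711 × 40.90 = 29080 N.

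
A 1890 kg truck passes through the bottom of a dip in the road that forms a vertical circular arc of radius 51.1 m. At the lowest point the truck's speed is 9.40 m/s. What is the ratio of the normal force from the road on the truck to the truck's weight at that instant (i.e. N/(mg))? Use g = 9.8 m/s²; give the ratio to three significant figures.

1.18

At the bottom, N − mg = mv²/r, so N = m(v²/r + g) and N/(mg) = v²/(rg) + 1 = (9.40)²/(51.1 × 9.8) + 1 = 0.1764 + 1 = 1.176.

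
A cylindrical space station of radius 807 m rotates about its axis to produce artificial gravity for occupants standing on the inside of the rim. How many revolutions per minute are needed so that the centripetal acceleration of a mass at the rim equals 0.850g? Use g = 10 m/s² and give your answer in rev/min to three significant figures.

0.980 rev/min

Require ω²r = 0.850g, so ω = √(0.850 × 10.0/807) = 0.1026 rad/s.
In rev/min: ω × 60/(2π) = 0.1026 × 60/(2π) = 0.9800 rev/min.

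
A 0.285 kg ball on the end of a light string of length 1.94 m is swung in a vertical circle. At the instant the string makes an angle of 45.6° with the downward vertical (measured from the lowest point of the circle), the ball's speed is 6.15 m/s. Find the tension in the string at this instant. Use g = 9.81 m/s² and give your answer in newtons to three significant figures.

7.51 N

Take the radial direction toward the centre of the circle as positive. The component of the weight along the string toward the centre is −mg cos φ (φ measured from the bottom), so Newton's second law along the string gives T − mg cos φ = m v²/r.
cos 45.6° = 0.6997, so T = m(v²/r + g cos φ) = 0.285 × ((6.15)²/1.94 + 9.81 × 0.6997) = 0.285 × (19.50 + (6.864)) = 0.285 × 26.36 = 7.513 N.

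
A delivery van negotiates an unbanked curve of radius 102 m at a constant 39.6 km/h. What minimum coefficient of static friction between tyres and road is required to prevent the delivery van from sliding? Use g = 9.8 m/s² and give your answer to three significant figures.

v = 39.6/3.6 = 11.00 m/s.
Friction provides the centripetal force: μ_s m g = m v²/r, so μ_s = v²/(g r) = (11.00)²/(9.8 × 102) = 121.0/999.6 = 0.1210.

0.121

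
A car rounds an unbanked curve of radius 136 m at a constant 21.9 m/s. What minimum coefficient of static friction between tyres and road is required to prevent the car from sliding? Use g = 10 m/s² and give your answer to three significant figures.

0.353

Friction provides the centripetal force: μ_s m g = m v²/r, so μ_s = v²/(g r) = (21.90)²/(10.0 × 136) = 479.6/1360 = 0.3527.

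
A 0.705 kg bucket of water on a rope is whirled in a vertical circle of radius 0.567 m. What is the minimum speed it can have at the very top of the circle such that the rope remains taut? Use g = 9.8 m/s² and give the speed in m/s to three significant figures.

2.36 m/s

At the top, both weight mg and T point toward the centre: T + mg = mv²/r.
At minimum speed T → 0, so mg = mv_min²/r ⇒ v_min = √(g r) = √(9.8 × 0.567) = 2.357 m/s.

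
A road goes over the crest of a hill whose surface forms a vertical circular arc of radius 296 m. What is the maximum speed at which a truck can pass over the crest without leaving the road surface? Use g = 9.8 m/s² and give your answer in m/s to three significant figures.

53.9 m/s

At the crest the centre of the circle is below the truck, so the net downward (centripetal) force is mg − N = mv²/r.
The truck leaves the road when N → 0, giving v_max = √(g r) = √(9.8 × 296) = 53.86 m/s.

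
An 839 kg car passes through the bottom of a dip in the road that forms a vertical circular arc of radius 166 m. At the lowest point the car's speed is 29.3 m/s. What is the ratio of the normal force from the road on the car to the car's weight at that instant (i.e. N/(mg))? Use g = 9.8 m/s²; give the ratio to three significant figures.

1.53

At the bottom, N − mg = mv²/r, so N = m(v²/r + g) and N/(mg) = v²/(rg) + 1 = (29.3)²/(166 × 9.8) + 1 = 0.5277 + 1 = 1.528.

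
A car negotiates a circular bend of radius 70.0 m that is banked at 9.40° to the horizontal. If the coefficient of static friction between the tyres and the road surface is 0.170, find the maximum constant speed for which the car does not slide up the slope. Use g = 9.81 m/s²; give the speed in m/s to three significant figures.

At the maximum speed, friction acts down the slope at its limiting value f = μN. Radially (horizontal, toward centre): N sinθ + μN cosθ = mv²/r. Vertically: N cosθ − μN sinθ = mg.
Dividing: v² = r g (sinθ + μcosθ)/(cosθ − μsinθ).
sinθ + μcosθ = 0.1633 + 0.170×0.9866 = 0.3310; cosθ − μsinθ = 0.9866 − 0.170×0.1633 = 0.9588.
v² = 70.0 × 9.81 × 0.3310/0.9588 = 237.1 m²/s², so v = 15.40 m/s.

15.4 m/s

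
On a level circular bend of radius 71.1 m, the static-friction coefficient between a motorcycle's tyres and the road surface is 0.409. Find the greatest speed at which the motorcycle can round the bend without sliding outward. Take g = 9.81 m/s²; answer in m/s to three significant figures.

On a flat curve, static friction is the only horizontal force, so it must supply the full centripetal force: μ_s m g = m v²/r.
Mass cancels: v_max = √(μ_s g r) = √(0.409 × 9.81 × 71.1) = √285.3 = 16.89 m/s.

16.9 m/s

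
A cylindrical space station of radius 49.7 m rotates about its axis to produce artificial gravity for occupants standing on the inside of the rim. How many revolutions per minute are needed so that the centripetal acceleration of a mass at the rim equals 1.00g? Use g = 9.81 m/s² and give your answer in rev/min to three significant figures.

4.24 rev/min

Require ω²r = 1.00g, so ω = √(1.00 × 9.81/49.7) = 0.4443 rad/s.
In rev/min: ω × 60/(2π) = 0.4443 × 60/(2π) = 4.243 rev/min.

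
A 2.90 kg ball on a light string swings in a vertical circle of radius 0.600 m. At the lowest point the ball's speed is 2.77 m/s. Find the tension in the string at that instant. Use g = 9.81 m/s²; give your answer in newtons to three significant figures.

65.5 N

At the lowest point, T points up (toward the centre) and the weight mg points down (away from the centre), so the net inward force is T − mg = mv²/r.
T = m(v²/r + g) = 2.90 × ((2.77)²/0.600 + 9.81) = 2.90 × (12.79 + 9.81) = 2.90 × 22.60 = 65.53 N.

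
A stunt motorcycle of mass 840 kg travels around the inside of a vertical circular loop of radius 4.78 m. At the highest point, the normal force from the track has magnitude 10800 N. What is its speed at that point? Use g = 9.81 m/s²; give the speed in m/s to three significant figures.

At the top, N + mg = mv²/r, so v = √(r(N/m + g)) = √(4.78 × (10800/840 + 9.81)) = √(4.78 × 22.67) = √108.3 = 10.41 m/s.

10.4 m/s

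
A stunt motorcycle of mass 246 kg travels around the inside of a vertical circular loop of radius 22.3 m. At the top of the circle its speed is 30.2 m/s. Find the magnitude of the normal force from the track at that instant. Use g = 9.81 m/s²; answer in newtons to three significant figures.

At the top, both N and the weight mg point inward (toward the centre), so N + mg = mv²/r.
N = m(v²/r − g) = 246 × ((30.2)²/22.3 − 9.81) = 246 × (40.90 − 9.81) = 246 × 31.09 = 7648 N.

7650 N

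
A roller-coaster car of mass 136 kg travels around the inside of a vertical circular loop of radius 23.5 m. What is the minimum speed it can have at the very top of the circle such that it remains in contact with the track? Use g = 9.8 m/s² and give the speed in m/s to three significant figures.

15.2 m/s

At the top, both weight mg and N point toward the centre: N + mg = mv²/r.
At minimum speed N → 0, so mg = mv_min²/r ⇒ v_min = √(g r) = √(9.8 × 23.5) = 15.18 m/s.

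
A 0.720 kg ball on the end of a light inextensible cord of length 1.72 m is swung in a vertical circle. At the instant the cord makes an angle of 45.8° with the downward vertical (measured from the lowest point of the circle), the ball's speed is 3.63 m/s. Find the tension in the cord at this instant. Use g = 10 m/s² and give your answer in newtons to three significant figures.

Take the radial direction toward the centre of the circle as positive. The component of the weight along the string toward the centre is −mg cos φ (φ measured from the bottom), so Newton's second law along the string gives T − mg cos φ = m v²/r.
cos 45.8° = 0.6972, so T = m(v²/r + g cos φ) = 0.720 × ((3.63)²/1.72 + 10.0 × 0.6972) = 0.720 × (7.661 + (6.972)) = 0.720 × 14.63 = 10.54 N.

10.5 N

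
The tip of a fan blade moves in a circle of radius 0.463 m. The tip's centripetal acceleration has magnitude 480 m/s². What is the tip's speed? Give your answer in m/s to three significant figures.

14.9 m/s

a_c = v²/r ⇒ v = √(a_c · r) = √(480 × 0.463) = √222.2 = 14.91 m/s.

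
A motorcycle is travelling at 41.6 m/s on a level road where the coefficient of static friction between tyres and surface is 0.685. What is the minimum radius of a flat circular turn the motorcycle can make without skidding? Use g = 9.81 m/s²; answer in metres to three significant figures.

258 m

At the limit, μ_s m g = m v²/r, so r_min = v²/(μ_s g) = (41.6)²/(0.685 × 9.81) = 1731/6.720 = 257.5 m.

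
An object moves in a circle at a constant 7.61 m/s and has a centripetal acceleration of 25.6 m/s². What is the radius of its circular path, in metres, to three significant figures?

2.26 m

a_c = v²/r ⇒ r = v²/a_c = (7.61)²/25.6 = 57.91/25.6 = 2.262 m.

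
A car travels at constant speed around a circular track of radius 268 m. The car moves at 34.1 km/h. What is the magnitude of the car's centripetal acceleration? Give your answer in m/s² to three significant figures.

0.335 m/s²

v = 34.1 km/h = 34.1/3.6 = 9.472 m/s.
a_c = v²/r = (9.472)²/268 = 89.72/268 = 0.3348 m/s².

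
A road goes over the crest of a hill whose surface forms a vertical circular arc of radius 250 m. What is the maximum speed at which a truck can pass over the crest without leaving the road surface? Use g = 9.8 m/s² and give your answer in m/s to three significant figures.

At the crest the centre of the circle is below the truck, so the net downward (centripetal) force is mg − N = mv²/r.
The truck leaves the road when N → 0, giving v_max = √(g r) = √(9.8 × 250) = 49.50 m/s.

49.5 m/s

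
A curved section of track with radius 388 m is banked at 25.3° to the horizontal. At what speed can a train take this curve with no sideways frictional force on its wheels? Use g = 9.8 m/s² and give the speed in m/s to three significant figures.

On a frictionless banked curve, N sinθ = mv²/r and N cosθ = mg, so tanθ = v²/(rg).
v = √(r g tanθ) = √(388 × 9.8 × tan 25.3°) = √(388 × 9.8 × 0.4727) = √1797 = 42.40 m/s.

42.4 m/s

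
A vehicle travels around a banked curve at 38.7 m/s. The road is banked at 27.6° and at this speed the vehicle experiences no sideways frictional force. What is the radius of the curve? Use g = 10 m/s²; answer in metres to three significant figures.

286 m

Frictionless banking: tanθ = v²/(rg), so r = v²/(g tanθ).
r = (38.7)²/(10.0 × tan 27.6°) = 1498/(10.0 × 0.5228) = 1498/5.228 = 286.5 m.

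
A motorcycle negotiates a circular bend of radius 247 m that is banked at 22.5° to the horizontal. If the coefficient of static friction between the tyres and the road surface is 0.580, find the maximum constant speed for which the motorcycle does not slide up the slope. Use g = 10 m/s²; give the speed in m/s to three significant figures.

56.9 m/s

At the maximum speed, friction acts down the slope at its limiting value f = μN. Radially (horizontal, toward centre): N sinθ + μN cosθ = mv²/r. Vertically: N cosθ − μN sinθ = mg.
Dividing: v² = r g (sinθ + μcosθ)/(cosθ − μsinθ).
sinθ + μcosθ = 0.3827 + 0.580×0.9239 = 0.9185; cosθ − μsinθ = 0.9239 − 0.580×0.3827 = 0.7019.
v² = 247 × 10.0 × 0.9185/0.7019 = 3232 m²/s², so v = 56.85 m/s.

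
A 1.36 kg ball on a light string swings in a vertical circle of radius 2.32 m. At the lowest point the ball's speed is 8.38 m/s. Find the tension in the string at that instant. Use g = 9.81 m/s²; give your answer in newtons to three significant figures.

54.5 N

At the lowest point, T points up (toward the centre) and the weight mg points down (away from the centre), so the net inward force is T − mg = mv²/r.
T = m(v²/r + g) = 1.36 × ((8.38)²/2.32 + 9.81) = 1.36 × (30.27 + 9.81) = 1.36 × 40.08 = 54.51 N.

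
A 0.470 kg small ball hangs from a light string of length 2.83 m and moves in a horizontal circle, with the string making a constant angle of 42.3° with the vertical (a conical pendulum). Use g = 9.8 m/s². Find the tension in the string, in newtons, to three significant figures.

Vertically the bob has no acceleration, so T cosθ = mg.
T = mg/cosθ = 0.470 × 9.8 / cos 42.3° = 4.606/0.7396 = 6.227 N.

6.23 N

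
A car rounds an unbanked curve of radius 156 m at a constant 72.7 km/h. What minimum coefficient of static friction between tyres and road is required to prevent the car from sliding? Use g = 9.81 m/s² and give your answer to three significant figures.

0.266

v = 72.7/3.6 = 20.19 m/s.
Friction provides the centripetal force: μ_s m g = m v²/r, so μ_s = v²/(g r) = (20.19)²/(9.81 × 156) = 407.8/1530 = 0.2665.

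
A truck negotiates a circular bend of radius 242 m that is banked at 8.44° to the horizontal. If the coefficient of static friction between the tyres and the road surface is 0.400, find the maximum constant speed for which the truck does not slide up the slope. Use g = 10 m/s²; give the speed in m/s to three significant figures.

37.6 m/s

At the maximum speed, friction acts down the slope at its limiting value f = μN. Radially (horizontal, toward centre): N sinθ + μN cosθ = mv²/r. Vertically: N cosθ − μN sinθ = mg.
Dividing: v² = r g (sinθ + μcosθ)/(cosθ − μsinθ).
sinθ + μcosθ = 0.1468 + 0.400×0.9892 = 0.5424; cosθ − μsinθ = 0.9892 − 0.400×0.1468 = 0.9305.
v² = 242 × 10.0 × 0.5424/0.9305 = 1411 m²/s², so v = 37.56 m/s.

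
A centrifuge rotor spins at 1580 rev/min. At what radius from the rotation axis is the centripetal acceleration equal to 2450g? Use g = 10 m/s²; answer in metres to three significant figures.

ω = 1580 rev/min × 2π/60 = 165.5 rad/s.
a_c = ω²r = 2450g ⇒ r = 2450 × 10.0 / (165.5)² = 24500/27380 = 0.8949 m.

0.895 m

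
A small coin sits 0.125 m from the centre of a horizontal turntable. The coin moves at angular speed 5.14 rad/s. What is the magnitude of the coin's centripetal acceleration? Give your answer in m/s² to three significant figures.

v = ωr = 5.14 × 0.125 = 0.6425 m/s.
a_c = v²/r = (0.6425)²/0.125 = 0.4128/0.125 = 3.302 m/s².

3.30 m/s²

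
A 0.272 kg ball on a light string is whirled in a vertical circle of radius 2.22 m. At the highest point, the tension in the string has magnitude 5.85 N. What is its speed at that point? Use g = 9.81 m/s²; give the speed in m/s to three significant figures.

At the top, T + mg = mv²/r, so v = √(r(T/m + g)) = √(2.22 × (5.85/0.272 + 9.81)) = √(2.22 × 31.32) = √69.52 = 8.338 m/s.

8.34 m/s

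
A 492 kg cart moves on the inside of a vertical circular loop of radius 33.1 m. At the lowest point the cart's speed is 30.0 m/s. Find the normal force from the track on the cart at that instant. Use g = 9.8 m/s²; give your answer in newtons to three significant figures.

18200 N

At the lowest point, N points up (toward the centre) and the weight mg points down (away from the centre), so the net inward force is N − mg = mv²/r.
N = m(v²/r + g) = 492 × ((30.0)²/33.1 + 9.8) = 492 × (27.19 + 9.8) = 492 × 36.99 = 18200 N.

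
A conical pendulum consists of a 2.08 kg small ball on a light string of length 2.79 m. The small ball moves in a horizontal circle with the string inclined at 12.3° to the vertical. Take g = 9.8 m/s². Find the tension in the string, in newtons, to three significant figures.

Vertically the bob has no acceleration, so T cosθ = mg.
T = mg/cosθ = 2.08 × 9.8 / cos 12.3° = 20.38/0.9770 = 20.86 N.

20.9 N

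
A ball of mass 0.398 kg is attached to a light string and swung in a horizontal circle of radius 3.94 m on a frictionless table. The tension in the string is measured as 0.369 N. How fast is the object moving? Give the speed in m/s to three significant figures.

T = m v²/r ⇒ v = √(T r / m) = √(0.369 × 3.94 / 0.398) = √3.653 = 1.911 m/s.

1.91 m/s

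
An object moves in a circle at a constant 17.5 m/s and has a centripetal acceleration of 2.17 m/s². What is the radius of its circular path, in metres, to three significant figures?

141 m

a_c = v²/r ⇒ r = v²/a_c = (17.5)²/2.17 = 306.2/2.17 = 141.1 m.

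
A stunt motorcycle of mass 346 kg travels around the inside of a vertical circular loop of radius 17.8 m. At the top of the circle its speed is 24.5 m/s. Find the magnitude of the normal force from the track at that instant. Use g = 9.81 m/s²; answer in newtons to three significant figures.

At the top, both N and the weight mg point inward (toward the centre), so N + mg = mv²/r.
N = m(v²/r − g) = 346 × ((24.5)²/17.8 − 9.81) = 346 × (33.72 − 9.81) = 346 × 23.91 = 8274 N.

8270 N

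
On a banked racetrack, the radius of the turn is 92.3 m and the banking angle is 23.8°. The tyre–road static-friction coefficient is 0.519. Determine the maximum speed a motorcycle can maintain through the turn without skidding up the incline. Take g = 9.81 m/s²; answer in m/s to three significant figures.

33.6 m/s

At the maximum speed, friction acts down the slope at its limiting value f = μN. Radially (horizontal, toward centre): N sinθ + μN cosθ = mv²/r. Vertically: N cosθ − μN sinθ = mg.
Dividing: v² = r g (sinθ + μcosθ)/(cosθ − μsinθ).
sinθ + μcosθ = 0.4035 + 0.519×0.9150 = 0.8784; cosθ − μsinθ = 0.9150 − 0.519×0.4035 = 0.7055.
v² = 92.3 × 9.81 × 0.8784/0.7055 = 1127 m²/s², so v = 33.58 m/s.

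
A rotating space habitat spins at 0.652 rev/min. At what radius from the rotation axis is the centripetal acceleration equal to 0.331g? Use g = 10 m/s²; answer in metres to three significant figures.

710 m

ω = 0.652 rev/min × 2π/60 = 0.06828 rad/s.
a_c = ω²r = 0.331g ⇒ r = 0.331 × 10.0 / (0.06828)² = 3.310/0.004662 = 710.0 m.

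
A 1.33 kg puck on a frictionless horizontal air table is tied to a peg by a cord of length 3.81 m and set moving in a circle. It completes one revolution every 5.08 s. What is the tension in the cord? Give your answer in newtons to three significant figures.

v = 2πr/T = 2π × 3.81/5.08 = 4.712 m/s.
The tension is the only horizontal force, so it supplies the full centripetal force: T = m v²/r = 1.33 × (4.712)²/3.81 = 1.33 × 22.21/3.81 = 7.752 N.

7.75 N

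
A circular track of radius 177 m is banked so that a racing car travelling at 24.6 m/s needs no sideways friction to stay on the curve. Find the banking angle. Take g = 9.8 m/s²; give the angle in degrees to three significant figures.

With no friction, the horizontal component of the normal force provides the centripetal force: N sinθ = mv²/r, while N cosθ = mg vertically.
Dividing: tanθ = v²/(r g) = (24.6)²/(177 × 9.8) = 605.2/1735 = 0.3489.
θ = arctan(0.3489) = 19.23°.

19.2°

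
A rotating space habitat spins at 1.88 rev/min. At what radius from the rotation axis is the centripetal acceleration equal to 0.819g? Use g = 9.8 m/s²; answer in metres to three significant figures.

207 m

ω = 1.88 rev/min × 2π/60 = 0.1969 rad/s.
a_c = ω²r = 0.819g ⇒ r = 0.819 × 9.8 / (0.1969)² = 8.026/0.03876 = 207.1 m.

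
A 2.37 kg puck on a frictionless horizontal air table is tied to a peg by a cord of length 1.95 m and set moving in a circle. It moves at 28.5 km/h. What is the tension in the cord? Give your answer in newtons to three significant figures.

76.2 N

v = 28.5 km/h = 28.5/3.6 = 7.917 m/s.
The tension is the only horizontal force, so it supplies the full centripetal force: T = m v²/r = 2.37 × (7.917)²/1.95 = 2.37 × 62.67/1.95 = 76.17 N.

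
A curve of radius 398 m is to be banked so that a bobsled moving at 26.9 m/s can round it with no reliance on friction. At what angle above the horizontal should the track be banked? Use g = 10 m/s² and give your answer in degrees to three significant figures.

With no friction, the horizontal component of the normal force provides the centripetal force: N sinθ = mv²/r, while N cosθ = mg vertically.
Dividing: tanθ = v²/(r g) = (26.9)²/(398 × 10.0) = 723.6/3980 = 0.1818.
θ = arctan(0.1818) = 10.30°.

10.3°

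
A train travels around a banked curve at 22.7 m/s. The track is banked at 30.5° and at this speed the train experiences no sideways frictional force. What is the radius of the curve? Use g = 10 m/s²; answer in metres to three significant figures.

Frictionless banking: tanθ = v²/(rg), so r = v²/(g tanθ).
r = (22.7)²/(10.0 × tan 30.5°) = 515.3/(10.0 × 0.5890) = 515.3/5.890 = 87.48 m.

87.5 m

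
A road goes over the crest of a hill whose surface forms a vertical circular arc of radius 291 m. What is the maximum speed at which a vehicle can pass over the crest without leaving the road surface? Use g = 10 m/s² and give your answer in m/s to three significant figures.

At the crest the centre of the circle is below the vehicle, so the net downward (centripetal) force is mg − N = mv²/r.
The vehicle leaves the road when N → 0, giving v_max = √(g r) = √(10.0 × 291) = 53.94 m/s.

53.9 m/s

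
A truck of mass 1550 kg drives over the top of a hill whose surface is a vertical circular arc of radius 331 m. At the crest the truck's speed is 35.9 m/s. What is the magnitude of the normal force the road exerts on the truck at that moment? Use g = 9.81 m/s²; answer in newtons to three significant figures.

At the crest the centripetal acceleration points downward (toward the centre of the arc), so mg − N = mv²/r.
N = m(g − v²/r) = 1550 × (9.81 − (35.9)²/331) = 1550 × (9.81 − 3.894) = 1550 × 5.916 = 9170 N.

9170 N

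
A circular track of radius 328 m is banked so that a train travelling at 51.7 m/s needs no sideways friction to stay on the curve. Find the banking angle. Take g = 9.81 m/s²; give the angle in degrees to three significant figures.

39.7°

With no friction, the horizontal component of the normal force provides the centripetal force: N sinθ = mv²/r, while N cosθ = mg vertically.
Dividing: tanθ = v²/(r g) = (51.7)²/(328 × 9.81) = 2673/3218 = 0.8307.
θ = arctan(0.8307) = 39.72°.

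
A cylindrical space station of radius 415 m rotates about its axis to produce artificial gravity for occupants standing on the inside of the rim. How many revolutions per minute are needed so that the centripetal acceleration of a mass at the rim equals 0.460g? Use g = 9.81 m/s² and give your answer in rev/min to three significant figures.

0.996 rev/min

Require ω²r = 0.460g, so ω = √(0.460 × 9.81/415) = 0.1043 rad/s.
In rev/min: ω × 60/(2π) = 0.1043 × 60/(2π) = 0.9958 rev/min.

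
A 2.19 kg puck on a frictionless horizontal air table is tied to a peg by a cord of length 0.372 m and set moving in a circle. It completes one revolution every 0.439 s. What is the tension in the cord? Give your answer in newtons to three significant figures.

167 N

v = 2πr/T = 2π × 0.372/0.439 = 5.324 m/s.
The tension is the only horizontal force, so it supplies the full centripetal force: T = m v²/r = 2.19 × (5.324)²/0.372 = 2.19 × 28.35/0.372 = 166.9 N.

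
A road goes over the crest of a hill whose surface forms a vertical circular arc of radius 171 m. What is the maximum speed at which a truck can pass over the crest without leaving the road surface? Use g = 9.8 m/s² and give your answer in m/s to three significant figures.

At the crest the centre of the circle is below the truck, so the net downward (centripetal) force is mg − N = mv²/r.
The truck leaves the road when N → 0, giving v_max = √(g r) = √(9.8 × 171) = 40.94 m/s.

40.9 m/s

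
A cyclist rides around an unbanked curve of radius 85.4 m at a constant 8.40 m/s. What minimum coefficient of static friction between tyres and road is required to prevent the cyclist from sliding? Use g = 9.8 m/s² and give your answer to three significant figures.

0.0843

Friction provides the centripetal force: μ_s m g = m v²/r, so μ_s = v²/(g r) = (8.400)²/(9.8 × 85.4) = 70.56/836.9 = 0.08431.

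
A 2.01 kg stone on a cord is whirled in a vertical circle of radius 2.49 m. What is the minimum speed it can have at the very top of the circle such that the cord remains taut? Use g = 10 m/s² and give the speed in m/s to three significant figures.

4.99 m/s

At the highest point the centre is directly below, so both the weight and T act inward: T + mg = mv²/r.
At minimum speed T → 0, so mg = mv_min²/r ⇒ v_min = √(g r) = √(10.0 × 2.49) = 4.990 m/s.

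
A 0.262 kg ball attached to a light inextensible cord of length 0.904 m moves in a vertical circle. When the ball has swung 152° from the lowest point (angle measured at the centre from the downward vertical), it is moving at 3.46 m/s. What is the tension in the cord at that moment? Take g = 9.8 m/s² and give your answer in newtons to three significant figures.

Take the radial direction toward the centre of the circle as positive. The component of the weight along the string toward the centre is −mg cos φ (φ measured from the bottom), so Newton's second law along the string gives T − mg cos φ = m v²/r.
cos 152° = -0.8829, so T = m(v²/r + g cos φ) = 0.262 × ((3.46)²/0.904 + 9.8 × -0.8829) = 0.262 × (13.24 + (-8.653)) = 0.262 × 4.590 = 1.203 N.

1.20 N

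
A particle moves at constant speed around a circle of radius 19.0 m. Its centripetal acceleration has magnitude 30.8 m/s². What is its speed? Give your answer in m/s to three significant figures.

24.2 m/s

a_c = v²/r ⇒ v = √(a_c · r) = √(30.8 × 19.0) = √585.2 = 24.19 m/s.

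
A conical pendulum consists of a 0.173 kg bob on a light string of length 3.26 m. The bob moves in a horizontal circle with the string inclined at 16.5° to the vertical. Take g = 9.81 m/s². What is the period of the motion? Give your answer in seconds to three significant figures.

3.55 s

r = L sinθ = 0.9259 m. From T sinθ = mω²r and T cosθ = mg: tanθ = ω²r/g, so ω² = g tanθ / r = g/(L cosθ).
ω = √(g/(L cosθ)) = √(9.81/(3.26 × 0.9588)) = √3.138 = 1.772 rad/s.
Period = 2π/ω = 3.547 s.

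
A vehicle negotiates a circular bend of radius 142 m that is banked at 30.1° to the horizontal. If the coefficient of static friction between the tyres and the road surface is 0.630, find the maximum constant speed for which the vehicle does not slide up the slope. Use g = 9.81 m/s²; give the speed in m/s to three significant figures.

51.5 m/s

At the maximum speed, friction acts down the slope at its limiting value f = μN. Radially (horizontal, toward centre): N sinθ + μN cosθ = mv²/r. Vertically: N cosθ − μN sinθ = mg.
Dividing: v² = r g (sinθ + μcosθ)/(cosθ − μsinθ).
sinθ + μcosθ = 0.5015 + 0.630×0.8652 = 1.047; cosθ − μsinθ = 0.8652 − 0.630×0.5015 = 0.5492.
v² = 142 × 9.81 × 1.047/0.5492 = 2655 m²/s², so v = 51.52 m/s.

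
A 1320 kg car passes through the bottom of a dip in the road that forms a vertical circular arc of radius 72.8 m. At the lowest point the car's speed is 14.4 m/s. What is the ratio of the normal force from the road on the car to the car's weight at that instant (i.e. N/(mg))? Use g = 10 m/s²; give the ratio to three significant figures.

1.28

At the bottom, N − mg = mv²/r, so N = m(v²/r + g) and N/(mg) = v²/(rg) + 1 = (14.4)²/(72.8 × 10.0) + 1 = 0.2848 + 1 = 1.285.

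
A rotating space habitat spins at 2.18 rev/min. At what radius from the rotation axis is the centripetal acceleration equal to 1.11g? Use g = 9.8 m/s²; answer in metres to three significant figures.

209 m

ω = 2.18 rev/min × 2π/60 = 0.2283 rad/s.
a_c = ω²r = 1.11g ⇒ r = 1.11 × 9.8 / (0.2283)² = 10.88/0.05212 = 208.7 m.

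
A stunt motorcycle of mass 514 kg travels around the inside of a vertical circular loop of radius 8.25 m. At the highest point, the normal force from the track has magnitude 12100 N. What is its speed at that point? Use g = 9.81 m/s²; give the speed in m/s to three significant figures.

16.6 m/s

At the top, N + mg = mv²/r, so v = √(r(N/m + g)) = √(8.25 × (12100/514 + 9.81)) = √(8.25 × 33.35) = √275.1 = 16.59 m/s.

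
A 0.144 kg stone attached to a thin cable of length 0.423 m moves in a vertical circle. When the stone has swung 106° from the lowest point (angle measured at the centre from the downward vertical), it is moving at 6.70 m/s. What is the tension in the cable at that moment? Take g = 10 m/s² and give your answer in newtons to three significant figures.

14.9 N

Take the radial direction toward the centre of the circle as positive. The component of the weight along the string toward the centre is −mg cos φ (φ measured from the bottom), so Newton's second law along the string gives T − mg cos φ = m v²/r.
cos 106° = -0.2756, so T = m(v²/r + g cos φ) = 0.144 × ((6.70)²/0.423 + 10.0 × -0.2756) = 0.144 × (106.1 + (-2.756)) = 0.144 × 103.4 = 14.88 N.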